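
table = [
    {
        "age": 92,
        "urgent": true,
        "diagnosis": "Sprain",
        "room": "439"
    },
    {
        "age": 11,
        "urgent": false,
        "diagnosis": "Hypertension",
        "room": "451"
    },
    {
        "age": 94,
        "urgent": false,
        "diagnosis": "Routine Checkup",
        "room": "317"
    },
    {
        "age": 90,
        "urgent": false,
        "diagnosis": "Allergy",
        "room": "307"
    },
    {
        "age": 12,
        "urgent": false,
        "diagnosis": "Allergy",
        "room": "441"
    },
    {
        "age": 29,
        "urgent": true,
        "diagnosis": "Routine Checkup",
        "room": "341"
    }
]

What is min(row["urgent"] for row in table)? False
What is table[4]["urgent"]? False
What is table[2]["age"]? 94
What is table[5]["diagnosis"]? "Routine Checkup"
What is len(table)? 6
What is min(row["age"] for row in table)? 11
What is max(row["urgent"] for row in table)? True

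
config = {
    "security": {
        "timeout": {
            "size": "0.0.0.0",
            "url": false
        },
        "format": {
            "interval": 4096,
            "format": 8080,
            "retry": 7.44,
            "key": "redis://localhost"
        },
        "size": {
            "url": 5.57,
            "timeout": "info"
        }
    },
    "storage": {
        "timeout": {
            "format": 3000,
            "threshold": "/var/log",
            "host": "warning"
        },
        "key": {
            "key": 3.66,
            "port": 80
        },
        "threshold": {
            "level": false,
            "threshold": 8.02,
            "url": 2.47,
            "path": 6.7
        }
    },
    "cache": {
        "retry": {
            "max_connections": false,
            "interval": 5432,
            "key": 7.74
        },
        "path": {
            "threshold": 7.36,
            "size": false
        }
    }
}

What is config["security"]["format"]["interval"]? 4096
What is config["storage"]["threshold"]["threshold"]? 8.02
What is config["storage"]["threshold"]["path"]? 6.7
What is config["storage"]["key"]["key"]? 3.66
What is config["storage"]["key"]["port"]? 80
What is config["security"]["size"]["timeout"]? "info"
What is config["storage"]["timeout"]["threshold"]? "/var/log"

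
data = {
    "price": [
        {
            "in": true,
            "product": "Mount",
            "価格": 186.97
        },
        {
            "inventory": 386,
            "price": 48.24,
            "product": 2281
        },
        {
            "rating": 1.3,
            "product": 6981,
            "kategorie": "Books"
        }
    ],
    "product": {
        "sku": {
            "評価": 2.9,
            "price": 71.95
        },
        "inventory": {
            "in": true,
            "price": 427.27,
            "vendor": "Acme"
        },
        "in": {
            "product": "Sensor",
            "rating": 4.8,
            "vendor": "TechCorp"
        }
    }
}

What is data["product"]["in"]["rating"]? 4.8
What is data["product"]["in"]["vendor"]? "TechCorp"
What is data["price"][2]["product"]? 6981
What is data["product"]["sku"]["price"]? 71.95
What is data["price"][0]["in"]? True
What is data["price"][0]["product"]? "Mount"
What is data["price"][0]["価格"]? 186.97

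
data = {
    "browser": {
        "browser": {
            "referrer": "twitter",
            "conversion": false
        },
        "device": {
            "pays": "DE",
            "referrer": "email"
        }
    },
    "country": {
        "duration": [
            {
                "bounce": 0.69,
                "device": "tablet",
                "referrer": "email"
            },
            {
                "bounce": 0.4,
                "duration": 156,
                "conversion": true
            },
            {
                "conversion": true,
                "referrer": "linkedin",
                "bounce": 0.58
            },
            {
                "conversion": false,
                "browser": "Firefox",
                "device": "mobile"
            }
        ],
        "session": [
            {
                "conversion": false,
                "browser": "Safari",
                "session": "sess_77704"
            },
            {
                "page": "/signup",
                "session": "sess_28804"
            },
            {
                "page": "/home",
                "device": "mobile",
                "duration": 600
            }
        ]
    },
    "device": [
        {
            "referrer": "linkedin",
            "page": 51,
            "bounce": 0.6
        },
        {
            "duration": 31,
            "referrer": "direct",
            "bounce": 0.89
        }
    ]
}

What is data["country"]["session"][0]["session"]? "sess_77704"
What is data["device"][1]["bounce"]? 0.89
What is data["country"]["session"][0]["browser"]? "Safari"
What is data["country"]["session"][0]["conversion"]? False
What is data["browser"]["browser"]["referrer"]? "twitter"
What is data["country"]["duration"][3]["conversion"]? False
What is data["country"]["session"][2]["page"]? "/home"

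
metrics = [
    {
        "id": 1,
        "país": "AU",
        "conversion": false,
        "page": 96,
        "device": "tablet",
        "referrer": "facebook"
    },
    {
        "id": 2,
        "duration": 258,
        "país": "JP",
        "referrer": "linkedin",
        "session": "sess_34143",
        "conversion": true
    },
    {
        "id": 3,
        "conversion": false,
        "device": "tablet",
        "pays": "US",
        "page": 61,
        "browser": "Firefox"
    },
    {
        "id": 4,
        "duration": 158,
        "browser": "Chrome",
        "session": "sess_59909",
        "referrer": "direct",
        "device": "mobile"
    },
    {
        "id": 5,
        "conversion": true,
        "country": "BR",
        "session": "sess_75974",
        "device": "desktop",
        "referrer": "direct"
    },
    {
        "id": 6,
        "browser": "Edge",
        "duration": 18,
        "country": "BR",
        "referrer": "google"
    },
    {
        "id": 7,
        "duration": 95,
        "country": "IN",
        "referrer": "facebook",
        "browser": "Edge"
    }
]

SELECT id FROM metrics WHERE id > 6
[7]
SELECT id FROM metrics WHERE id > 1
[2, 3, 4, 5, 6, 7]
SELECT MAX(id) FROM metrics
7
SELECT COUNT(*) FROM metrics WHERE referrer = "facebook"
2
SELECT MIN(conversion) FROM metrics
False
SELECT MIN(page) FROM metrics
61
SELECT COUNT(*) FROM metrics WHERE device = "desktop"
1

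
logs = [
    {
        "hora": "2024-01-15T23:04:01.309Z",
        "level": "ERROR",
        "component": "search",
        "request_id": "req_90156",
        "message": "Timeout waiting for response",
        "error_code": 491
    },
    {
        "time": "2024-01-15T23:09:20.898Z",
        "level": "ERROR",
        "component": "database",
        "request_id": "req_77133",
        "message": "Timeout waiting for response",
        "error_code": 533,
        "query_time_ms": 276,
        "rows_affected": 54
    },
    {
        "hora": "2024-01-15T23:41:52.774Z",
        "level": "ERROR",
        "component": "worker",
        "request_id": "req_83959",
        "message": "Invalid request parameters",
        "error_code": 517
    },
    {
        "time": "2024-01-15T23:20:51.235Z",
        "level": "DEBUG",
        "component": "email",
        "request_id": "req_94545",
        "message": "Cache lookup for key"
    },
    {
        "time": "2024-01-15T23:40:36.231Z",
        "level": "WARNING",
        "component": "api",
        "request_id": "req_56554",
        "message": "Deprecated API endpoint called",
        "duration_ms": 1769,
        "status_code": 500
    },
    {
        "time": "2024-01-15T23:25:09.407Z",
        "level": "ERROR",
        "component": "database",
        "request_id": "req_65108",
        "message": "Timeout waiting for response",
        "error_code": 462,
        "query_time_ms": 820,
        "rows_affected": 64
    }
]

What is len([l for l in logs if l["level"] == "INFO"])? 0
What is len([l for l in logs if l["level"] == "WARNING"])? 1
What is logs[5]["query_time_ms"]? 820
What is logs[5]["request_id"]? "req_65108"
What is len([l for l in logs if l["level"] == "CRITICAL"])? 0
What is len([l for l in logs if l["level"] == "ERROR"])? 4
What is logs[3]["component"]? "email"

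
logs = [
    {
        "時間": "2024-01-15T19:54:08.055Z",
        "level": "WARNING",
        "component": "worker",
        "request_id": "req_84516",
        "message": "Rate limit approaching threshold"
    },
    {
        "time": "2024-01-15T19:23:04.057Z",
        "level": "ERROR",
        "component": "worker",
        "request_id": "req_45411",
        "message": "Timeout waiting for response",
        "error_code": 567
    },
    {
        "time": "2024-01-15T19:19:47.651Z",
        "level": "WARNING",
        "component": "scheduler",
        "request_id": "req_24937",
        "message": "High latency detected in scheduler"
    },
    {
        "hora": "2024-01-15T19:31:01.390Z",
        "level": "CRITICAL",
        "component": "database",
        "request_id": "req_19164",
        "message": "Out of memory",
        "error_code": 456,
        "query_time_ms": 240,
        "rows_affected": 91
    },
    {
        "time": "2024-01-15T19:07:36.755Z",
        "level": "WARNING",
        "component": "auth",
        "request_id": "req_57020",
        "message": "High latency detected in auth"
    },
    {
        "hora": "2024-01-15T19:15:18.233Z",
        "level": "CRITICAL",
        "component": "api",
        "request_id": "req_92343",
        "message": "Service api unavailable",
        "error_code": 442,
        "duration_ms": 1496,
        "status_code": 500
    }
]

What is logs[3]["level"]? "CRITICAL"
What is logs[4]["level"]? "WARNING"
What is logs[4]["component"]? "auth"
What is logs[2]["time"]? "2024-01-15T19:19:47.651Z"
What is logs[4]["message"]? "High latency detected in auth"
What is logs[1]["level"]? "ERROR"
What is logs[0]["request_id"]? "req_84516"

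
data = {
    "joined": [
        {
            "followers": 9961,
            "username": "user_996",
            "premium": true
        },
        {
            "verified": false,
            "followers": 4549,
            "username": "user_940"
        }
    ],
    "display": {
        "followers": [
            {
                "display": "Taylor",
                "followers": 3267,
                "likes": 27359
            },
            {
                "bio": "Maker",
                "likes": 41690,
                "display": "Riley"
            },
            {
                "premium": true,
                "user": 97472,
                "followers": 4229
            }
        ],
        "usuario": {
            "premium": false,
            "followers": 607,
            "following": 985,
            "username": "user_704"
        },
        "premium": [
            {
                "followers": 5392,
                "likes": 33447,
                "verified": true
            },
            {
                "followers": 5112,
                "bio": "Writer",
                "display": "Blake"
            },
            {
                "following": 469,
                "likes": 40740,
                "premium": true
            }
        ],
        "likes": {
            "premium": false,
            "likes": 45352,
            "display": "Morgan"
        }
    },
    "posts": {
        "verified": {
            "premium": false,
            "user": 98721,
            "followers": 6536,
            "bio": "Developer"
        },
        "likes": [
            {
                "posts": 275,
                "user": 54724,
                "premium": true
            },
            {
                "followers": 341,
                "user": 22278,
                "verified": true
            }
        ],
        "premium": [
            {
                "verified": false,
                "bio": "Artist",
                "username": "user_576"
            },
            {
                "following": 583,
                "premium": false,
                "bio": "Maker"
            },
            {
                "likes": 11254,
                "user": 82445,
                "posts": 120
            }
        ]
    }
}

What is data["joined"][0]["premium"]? True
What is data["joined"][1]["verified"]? False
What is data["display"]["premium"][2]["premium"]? True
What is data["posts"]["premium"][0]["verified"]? False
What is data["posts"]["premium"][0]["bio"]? "Artist"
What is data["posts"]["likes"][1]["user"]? 22278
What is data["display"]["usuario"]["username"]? "user_704"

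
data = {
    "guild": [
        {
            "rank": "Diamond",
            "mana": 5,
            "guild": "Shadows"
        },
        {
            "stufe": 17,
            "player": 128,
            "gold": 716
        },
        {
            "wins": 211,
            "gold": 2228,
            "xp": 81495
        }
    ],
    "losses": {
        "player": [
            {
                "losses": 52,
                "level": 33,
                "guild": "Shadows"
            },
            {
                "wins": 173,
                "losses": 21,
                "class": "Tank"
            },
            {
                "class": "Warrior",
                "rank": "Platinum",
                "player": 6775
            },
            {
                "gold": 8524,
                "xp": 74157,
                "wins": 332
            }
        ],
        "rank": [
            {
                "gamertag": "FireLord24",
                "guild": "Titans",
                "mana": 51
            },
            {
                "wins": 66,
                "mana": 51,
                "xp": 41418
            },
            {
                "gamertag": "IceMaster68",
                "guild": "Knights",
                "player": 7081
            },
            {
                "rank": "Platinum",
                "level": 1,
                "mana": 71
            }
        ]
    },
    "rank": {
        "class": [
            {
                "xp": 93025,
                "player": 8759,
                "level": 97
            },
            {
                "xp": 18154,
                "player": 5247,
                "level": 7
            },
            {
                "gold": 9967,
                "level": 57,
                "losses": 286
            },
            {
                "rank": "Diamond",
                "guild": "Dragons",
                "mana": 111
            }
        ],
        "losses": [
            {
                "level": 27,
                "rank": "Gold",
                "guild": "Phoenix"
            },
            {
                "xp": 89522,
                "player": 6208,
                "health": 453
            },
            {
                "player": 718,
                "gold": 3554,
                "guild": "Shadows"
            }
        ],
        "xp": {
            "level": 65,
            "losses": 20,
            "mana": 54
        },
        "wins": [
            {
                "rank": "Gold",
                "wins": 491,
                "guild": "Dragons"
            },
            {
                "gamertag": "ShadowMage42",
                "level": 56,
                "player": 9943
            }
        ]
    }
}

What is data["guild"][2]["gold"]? 2228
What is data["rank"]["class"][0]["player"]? 8759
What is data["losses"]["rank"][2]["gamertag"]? "IceMaster68"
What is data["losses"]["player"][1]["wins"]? 173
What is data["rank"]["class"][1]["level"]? 7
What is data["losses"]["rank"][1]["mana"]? 51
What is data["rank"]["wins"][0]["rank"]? "Gold"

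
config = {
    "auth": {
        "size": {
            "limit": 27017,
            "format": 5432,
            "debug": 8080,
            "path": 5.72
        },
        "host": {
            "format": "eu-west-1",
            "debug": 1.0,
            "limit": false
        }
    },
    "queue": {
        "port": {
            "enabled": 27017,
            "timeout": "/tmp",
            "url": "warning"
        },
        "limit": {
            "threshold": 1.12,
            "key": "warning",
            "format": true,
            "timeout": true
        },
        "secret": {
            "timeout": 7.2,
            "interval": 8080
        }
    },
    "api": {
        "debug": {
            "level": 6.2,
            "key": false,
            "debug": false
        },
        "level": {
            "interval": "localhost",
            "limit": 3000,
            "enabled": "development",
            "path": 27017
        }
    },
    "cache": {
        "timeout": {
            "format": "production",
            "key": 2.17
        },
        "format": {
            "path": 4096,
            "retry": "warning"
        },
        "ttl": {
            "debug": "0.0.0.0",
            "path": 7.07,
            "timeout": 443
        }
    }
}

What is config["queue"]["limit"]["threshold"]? 1.12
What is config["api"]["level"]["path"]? 27017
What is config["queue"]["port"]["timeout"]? "/tmp"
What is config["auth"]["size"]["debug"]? 8080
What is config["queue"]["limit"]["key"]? "warning"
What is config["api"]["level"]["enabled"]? "development"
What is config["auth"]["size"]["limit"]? 27017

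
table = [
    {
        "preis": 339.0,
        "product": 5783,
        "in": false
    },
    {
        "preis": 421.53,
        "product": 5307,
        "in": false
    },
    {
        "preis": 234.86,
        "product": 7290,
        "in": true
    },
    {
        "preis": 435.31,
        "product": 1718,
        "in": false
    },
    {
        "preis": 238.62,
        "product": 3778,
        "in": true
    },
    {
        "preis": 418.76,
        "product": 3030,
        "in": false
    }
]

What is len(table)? 6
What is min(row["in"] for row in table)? False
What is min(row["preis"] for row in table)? 234.86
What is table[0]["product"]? 5783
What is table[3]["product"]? 1718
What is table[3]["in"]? False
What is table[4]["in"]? True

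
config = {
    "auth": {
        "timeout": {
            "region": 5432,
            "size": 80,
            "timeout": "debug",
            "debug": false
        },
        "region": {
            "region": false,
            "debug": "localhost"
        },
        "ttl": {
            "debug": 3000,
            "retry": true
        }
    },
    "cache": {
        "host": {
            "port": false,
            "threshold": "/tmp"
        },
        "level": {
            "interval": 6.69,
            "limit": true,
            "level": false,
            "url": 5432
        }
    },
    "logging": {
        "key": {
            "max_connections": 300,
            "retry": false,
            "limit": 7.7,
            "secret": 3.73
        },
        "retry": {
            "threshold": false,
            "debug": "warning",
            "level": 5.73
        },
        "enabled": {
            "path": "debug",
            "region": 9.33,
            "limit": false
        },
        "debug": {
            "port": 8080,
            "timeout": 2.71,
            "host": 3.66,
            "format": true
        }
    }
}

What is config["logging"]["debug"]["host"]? 3.66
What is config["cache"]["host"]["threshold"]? "/tmp"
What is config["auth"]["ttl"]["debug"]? 3000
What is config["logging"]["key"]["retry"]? False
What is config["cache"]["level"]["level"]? False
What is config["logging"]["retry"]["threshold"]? False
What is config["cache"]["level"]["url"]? 5432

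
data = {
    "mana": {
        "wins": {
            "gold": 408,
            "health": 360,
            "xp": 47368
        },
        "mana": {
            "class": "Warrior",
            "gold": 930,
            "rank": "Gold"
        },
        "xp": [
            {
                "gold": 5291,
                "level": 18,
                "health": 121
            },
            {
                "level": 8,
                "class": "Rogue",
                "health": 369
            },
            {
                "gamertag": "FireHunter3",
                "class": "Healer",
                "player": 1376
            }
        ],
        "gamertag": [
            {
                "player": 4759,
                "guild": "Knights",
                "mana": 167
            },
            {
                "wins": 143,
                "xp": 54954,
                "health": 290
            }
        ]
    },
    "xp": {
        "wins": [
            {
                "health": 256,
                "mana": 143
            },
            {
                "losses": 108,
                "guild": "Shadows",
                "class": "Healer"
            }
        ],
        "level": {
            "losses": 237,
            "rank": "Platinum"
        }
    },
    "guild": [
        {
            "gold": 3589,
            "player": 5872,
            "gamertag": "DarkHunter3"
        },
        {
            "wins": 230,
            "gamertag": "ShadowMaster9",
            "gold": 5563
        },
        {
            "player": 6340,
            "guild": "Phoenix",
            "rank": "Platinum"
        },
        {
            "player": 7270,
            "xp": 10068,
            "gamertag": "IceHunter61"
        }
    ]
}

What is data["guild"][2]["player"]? 6340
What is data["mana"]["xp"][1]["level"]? 8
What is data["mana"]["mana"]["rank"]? "Gold"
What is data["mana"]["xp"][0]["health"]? 121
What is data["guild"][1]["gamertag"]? "ShadowMaster9"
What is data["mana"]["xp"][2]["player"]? 1376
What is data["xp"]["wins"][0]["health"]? 256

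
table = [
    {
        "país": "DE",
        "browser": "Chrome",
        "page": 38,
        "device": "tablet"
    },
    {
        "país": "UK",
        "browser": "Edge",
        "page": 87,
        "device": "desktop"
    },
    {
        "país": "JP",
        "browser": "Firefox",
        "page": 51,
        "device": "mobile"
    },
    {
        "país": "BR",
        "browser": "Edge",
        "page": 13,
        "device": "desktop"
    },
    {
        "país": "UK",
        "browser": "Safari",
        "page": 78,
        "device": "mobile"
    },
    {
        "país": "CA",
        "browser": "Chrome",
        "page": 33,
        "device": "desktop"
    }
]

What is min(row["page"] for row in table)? 13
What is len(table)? 6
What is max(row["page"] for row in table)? 87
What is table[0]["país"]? "DE"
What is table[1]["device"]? "desktop"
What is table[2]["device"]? "mobile"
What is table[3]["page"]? 13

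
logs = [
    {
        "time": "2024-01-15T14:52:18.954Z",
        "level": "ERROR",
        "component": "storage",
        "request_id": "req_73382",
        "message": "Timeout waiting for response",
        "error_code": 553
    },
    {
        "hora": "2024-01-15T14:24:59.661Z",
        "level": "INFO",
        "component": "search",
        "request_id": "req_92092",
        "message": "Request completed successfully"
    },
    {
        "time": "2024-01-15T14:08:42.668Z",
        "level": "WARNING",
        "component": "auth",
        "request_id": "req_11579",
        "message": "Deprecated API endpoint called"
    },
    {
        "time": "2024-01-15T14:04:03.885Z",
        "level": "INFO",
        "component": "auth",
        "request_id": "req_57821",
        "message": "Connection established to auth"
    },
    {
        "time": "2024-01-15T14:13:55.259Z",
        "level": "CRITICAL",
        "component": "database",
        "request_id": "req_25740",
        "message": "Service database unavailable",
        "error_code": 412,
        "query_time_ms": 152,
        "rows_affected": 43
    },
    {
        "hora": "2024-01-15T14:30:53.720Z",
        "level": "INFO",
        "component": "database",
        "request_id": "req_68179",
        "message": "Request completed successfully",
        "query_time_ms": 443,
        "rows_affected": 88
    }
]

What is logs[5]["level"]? "INFO"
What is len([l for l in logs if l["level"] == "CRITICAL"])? 1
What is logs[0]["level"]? "ERROR"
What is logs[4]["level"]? "CRITICAL"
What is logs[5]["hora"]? "2024-01-15T14:30:53.720Z"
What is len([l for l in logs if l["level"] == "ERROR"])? 1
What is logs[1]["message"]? "Request completed successfully"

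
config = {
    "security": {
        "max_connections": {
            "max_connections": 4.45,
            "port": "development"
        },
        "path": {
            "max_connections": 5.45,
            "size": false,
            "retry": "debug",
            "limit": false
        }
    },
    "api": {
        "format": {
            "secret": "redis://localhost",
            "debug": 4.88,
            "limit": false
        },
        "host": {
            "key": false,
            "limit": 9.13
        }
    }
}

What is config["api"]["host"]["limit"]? 9.13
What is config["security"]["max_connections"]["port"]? "development"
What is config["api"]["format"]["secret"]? "redis://localhost"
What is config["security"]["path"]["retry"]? "debug"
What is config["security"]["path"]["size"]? False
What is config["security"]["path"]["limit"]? False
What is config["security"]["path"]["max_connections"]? 5.45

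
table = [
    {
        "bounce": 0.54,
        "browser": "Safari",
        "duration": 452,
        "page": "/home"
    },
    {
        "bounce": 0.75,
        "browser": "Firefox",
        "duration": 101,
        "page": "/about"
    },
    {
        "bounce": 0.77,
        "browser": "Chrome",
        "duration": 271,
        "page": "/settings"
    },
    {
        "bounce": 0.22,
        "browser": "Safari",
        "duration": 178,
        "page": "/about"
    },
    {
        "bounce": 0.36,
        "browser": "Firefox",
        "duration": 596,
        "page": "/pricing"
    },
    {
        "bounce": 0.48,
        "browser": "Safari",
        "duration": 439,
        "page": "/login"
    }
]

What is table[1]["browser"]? "Firefox"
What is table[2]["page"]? "/settings"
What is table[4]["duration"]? 596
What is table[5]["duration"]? 439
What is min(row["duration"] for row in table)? 101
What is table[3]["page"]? "/about"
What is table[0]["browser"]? "Safari"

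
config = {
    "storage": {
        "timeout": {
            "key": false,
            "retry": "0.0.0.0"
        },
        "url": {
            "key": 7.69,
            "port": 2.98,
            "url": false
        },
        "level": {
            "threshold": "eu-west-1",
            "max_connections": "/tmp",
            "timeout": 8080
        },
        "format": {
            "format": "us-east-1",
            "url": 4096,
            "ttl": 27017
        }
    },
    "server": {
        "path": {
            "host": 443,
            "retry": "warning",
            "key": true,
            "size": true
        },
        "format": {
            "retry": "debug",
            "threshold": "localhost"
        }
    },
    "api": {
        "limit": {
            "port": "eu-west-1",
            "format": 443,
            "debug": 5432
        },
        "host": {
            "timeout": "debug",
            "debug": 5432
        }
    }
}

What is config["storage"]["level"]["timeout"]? 8080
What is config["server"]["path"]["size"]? True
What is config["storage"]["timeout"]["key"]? False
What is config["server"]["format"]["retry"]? "debug"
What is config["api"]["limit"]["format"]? 443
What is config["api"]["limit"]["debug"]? 5432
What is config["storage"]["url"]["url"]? False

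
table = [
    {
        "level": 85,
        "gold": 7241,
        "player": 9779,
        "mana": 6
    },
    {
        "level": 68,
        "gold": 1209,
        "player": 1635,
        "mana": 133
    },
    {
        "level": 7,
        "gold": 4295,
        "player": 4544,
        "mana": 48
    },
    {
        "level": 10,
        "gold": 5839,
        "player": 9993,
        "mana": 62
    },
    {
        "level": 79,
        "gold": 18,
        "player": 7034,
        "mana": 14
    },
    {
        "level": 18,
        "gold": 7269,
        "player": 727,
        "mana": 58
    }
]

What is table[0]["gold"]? 7241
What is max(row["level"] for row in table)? 85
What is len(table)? 6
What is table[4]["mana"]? 14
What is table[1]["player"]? 1635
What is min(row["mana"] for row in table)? 6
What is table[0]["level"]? 85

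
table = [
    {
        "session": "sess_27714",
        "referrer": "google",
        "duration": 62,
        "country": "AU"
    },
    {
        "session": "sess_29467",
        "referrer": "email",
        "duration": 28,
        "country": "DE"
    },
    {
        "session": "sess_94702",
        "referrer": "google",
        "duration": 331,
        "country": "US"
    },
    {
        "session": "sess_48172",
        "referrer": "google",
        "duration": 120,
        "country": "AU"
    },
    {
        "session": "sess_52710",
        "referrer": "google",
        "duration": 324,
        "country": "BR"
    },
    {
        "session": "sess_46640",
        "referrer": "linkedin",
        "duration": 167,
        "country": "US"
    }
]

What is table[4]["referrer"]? "google"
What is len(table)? 6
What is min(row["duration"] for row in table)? 28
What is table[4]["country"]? "BR"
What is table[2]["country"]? "US"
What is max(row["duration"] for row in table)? 331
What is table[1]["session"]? "sess_29467"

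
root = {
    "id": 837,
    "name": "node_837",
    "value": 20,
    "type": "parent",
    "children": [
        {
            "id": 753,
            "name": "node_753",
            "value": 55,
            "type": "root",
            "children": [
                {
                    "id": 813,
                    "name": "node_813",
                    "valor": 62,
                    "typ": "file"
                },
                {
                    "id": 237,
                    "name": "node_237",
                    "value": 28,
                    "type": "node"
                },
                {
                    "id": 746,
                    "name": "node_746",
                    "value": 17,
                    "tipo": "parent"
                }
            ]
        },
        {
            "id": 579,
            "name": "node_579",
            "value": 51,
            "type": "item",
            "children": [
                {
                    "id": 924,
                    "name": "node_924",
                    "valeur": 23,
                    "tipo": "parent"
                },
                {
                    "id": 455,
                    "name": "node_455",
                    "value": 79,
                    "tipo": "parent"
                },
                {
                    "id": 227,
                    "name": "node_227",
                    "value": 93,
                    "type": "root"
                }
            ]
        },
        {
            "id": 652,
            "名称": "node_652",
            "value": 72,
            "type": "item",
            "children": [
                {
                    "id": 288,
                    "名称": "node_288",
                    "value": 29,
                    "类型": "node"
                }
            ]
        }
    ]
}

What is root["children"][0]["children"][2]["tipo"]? "parent"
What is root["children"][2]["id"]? 652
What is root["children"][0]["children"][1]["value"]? 28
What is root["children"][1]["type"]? "item"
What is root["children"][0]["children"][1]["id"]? 237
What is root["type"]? "parent"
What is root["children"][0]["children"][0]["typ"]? "file"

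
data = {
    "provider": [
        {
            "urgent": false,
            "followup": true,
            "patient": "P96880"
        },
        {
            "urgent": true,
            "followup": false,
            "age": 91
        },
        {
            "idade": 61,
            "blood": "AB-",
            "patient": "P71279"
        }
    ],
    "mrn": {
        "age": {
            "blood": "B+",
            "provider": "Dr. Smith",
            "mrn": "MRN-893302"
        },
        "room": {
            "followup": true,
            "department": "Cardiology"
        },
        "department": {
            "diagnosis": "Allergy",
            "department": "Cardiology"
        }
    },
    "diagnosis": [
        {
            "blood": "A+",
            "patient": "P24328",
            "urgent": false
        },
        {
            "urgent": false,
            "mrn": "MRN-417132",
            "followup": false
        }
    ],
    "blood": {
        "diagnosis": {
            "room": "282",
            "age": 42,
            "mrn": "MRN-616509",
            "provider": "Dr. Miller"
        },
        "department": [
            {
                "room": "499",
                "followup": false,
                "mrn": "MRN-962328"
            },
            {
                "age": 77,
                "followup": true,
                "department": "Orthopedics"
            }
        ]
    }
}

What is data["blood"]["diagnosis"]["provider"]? "Dr. Miller"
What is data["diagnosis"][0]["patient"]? "P24328"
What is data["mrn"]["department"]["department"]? "Cardiology"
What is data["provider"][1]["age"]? 91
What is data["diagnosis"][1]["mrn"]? "MRN-417132"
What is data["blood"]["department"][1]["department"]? "Orthopedics"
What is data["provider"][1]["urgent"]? True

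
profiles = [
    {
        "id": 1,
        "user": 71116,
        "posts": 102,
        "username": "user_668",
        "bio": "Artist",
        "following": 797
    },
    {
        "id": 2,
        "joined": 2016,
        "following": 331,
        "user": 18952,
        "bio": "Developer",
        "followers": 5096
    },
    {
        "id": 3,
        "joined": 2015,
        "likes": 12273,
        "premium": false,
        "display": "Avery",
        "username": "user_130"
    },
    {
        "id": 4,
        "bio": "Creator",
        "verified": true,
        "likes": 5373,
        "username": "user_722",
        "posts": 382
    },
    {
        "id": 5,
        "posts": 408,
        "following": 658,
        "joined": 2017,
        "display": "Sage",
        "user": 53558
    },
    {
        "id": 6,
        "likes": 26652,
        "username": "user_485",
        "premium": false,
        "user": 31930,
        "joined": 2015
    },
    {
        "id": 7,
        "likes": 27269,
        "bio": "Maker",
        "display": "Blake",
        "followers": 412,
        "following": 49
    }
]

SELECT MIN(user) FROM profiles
18952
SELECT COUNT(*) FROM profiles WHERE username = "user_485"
1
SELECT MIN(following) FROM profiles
49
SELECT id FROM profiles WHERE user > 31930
[1, 5]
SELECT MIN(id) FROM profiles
1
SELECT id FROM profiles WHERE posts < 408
[1, 4]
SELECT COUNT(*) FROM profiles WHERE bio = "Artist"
1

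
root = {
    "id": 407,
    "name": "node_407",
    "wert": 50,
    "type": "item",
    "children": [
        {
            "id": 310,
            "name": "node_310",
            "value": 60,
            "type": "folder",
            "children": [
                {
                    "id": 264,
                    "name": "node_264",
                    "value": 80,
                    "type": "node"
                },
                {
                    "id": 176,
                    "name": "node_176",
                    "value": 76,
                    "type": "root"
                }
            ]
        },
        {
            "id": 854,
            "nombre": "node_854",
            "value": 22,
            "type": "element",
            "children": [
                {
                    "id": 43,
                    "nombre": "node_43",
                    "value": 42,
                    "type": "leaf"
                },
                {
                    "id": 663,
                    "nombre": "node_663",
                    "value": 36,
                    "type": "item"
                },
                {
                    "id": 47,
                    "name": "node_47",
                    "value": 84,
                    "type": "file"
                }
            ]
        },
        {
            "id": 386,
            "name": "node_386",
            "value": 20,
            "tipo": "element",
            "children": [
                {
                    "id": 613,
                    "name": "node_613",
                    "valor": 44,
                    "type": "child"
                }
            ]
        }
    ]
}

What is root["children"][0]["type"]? "folder"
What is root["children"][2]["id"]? 386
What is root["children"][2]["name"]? "node_386"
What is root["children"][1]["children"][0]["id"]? 43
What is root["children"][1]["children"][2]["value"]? 84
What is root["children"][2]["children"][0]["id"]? 613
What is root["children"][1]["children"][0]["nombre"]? "node_43"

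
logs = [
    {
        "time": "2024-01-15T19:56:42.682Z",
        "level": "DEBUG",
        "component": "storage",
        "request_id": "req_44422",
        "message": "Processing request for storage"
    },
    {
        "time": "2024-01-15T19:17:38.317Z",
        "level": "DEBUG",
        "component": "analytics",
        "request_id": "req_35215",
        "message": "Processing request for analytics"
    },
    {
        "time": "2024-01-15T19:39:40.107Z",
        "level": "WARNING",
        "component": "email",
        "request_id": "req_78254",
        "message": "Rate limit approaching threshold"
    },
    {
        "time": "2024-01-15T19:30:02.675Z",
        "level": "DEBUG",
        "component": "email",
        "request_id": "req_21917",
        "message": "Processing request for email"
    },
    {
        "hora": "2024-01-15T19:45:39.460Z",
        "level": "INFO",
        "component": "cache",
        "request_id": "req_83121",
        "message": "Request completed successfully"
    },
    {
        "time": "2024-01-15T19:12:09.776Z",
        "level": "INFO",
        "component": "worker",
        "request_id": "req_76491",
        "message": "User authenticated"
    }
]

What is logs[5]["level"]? "INFO"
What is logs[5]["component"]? "worker"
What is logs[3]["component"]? "email"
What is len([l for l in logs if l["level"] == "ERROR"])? 0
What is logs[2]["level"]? "WARNING"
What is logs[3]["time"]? "2024-01-15T19:30:02.675Z"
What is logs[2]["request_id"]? "req_78254"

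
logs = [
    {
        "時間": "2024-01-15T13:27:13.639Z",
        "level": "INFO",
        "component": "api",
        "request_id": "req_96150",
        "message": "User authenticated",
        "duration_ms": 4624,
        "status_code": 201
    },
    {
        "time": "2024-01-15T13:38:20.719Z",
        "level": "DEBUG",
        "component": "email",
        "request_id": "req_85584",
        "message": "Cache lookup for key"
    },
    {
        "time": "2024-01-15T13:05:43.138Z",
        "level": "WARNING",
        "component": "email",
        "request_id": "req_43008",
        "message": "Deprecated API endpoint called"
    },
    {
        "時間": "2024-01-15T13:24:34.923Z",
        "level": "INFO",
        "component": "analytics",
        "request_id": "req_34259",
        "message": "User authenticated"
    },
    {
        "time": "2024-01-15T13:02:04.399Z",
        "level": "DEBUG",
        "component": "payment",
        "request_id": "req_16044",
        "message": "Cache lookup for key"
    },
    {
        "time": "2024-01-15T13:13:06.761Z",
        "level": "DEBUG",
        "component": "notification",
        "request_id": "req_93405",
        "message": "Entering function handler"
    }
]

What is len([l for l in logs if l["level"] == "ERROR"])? 0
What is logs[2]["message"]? "Deprecated API endpoint called"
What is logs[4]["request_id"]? "req_16044"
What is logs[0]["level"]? "INFO"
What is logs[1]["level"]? "DEBUG"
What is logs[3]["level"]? "INFO"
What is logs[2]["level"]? "WARNING"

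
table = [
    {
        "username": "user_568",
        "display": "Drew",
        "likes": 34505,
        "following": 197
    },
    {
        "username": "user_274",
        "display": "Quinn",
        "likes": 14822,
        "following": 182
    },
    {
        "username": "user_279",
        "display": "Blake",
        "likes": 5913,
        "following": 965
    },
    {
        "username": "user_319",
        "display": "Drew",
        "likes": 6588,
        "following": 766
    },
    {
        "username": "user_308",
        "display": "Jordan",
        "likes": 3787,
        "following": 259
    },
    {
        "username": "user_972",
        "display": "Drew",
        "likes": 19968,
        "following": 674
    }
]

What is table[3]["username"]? "user_319"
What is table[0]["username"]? "user_568"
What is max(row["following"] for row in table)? 965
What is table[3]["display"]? "Drew"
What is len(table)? 6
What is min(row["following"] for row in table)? 182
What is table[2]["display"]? "Blake"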